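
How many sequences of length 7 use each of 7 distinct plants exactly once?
7! = 5040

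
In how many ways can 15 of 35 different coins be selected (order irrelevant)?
C(35,15) = 35!/(15!×20!) = 3247943160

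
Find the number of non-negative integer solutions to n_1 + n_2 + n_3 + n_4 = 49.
C(49+4-1, 4-1) = C(52, 3) = 22100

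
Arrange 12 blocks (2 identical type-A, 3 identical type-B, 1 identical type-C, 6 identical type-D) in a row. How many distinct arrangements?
12! / (2! × 3! × 1! × 6!) = 55440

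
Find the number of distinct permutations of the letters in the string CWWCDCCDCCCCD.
13! / (2! × 8! × 3!) = 12870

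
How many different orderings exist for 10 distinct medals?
10! = 3628800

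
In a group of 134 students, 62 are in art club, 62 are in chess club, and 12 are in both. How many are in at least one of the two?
|A∪B| = |A| + |B| - |A∩B| = 62 + 62 - 12 = 112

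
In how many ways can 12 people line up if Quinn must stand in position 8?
Fix one position: (12-1)! = 39916800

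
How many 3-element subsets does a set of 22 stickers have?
C(22,3) = 22!/(3!×19!) = 1540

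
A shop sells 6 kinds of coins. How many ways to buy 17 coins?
C(17+6-1, 6-1) = C(22, 5) = 26334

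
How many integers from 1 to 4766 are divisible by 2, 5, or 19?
⌊4766/2⌋+⌊4766/5⌋+⌊4766/19⌋ - ⌊4766/10⌋-⌊4766/38⌋-⌊4766/95⌋ + ⌊4766/190⌋ = 2383+953+250 - 476-125-50 + 25 = 2960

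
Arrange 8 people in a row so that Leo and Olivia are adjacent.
Treat as block: (8-1)! × 2! = 5040 × 2 = 10080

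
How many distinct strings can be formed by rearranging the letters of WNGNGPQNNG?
10! / (4! × 3! × 1! × 1! × 1!) = 25200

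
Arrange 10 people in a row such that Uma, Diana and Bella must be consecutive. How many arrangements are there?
Treat the 3 as one block: (10-3+1)! × 3! = 40320 × 6 = 241920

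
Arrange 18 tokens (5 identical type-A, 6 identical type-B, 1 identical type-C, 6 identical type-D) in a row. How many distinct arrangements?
18! / (5! × 6! × 1! × 6!) = 102918816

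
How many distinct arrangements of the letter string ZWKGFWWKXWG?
11! / (2! × 1! × 1! × 1! × 4! × 2!) = 415800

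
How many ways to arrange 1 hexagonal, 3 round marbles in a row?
4! / (1! × 3!) = 4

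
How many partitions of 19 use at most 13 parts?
By conjugation, equals partitions of 19 into parts ≤ 13. Let r_j(i) = number of partitions of i into parts ≤ j, for i = 0..19. r_1(i) = 1 for all i; r_j(i) = r_{j-1}(i) + r_j(i-j). Rows j = 2..13: ≤2: 1 1 2 2 3 3 4 4 5 5 6 6 7 7 8 8 9 9 10 10; ≤3: 1 1 2 3 4 5 7 8 10 12 14 16 19 21 24 27 30 33 37 40; ≤4: 1 1 2 3 5 6 9 11 15 18 23 27 34 39 47 54 64 72 84 94; ≤5: 1 1 2 3 5 7 10 13 18 23 30 37 47 57 70 84 101 119 141 164; ≤6: 1 1 2 3 5 7 11 14 20 26 35 44 58 71 90 110 136 163 199 235; ≤7: 1 1 2 3 5 7 11 15 21 28 38 49 65 82 105 131 164 201 248 300; ≤8: 1 1 2 3 5 7 11 15 22 29 40 52 70 89 116 146 186 230 288 352; ≤9: 1 1 2 3 5 7 11 15 22 30 41 54 73 94 123 157 201 252 318 393; ≤10: 1 1 2 3 5 7 11 15 22 30 42 55 75 97 128 164 212 267 340 423; ≤11: 1 1 2 3 5 7 11 15 22 30 42 56 76 99 131 169 219 278 355 445; ≤12: 1 1 2 3 5 7 11 15 22 30 42 56 77 100 133 172 224 285 366 460; ≤13: 1 1 2 3 5 7 11 15 22 30 42 56 77 101 134 174 227 290 373 471. r_13(19) = 471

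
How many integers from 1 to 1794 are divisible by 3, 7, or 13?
⌊1794/3⌋+⌊1794/7⌋+⌊1794/13⌋ - ⌊1794/21⌋-⌊1794/39⌋-⌊1794/91⌋ + ⌊1794/273⌋ = 598+256+138 - 85-46-19 + 6 = 848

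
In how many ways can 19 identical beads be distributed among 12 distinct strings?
C(19+12-1, 12-1) = C(30, 11) = 54627300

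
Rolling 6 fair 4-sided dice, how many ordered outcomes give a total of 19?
Coefficient of x^19 in (x + x² + ... + x^4)^6. By inclusion-exclusion on dice exceeding 4: Σ_j (-1)^j C(6,j)·C(19-1-4j, 5) = C(6,0)·C(18,5) - C(6,1)·C(14,5) + C(6,2)·C(10,5) - C(6,3)·C(6,5) = 1·8568 - 6·2002 + 15·252 - 20·6 = 216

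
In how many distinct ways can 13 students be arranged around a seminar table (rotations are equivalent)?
Circular: fix one position, arrange the rest. (13-1)! = 479001600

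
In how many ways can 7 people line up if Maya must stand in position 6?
Fix one position: (7-1)! = 720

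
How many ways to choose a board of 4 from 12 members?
C(12,4) = 12!/(4!×8!) = 495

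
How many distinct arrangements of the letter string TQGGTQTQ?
8! / (2! × 3! × 3!) = 560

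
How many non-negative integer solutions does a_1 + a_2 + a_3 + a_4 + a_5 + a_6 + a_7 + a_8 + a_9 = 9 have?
C(9+9-1, 9-1) = C(17, 8) = 24310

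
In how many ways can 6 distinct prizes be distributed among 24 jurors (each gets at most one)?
P(24,6) = 24!/(24-6)! = 96909120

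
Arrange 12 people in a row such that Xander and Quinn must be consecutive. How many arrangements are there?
Treat the 2 as one block: (12-2+1)! × 2! = 39916800 × 2 = 79833600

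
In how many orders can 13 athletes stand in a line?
13! = 6227020800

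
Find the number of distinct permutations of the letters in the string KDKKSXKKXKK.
11! / (7! × 1! × 1! × 2!) = 3960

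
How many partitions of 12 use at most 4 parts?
By conjugation, equals partitions of 12 into parts ≤ 4. Let r_j(i) = number of partitions of i into parts ≤ j, for i = 0..12. r_1(i) = 1 for all i; r_j(i) = r_{j-1}(i) + r_j(i-j). Rows j = 2..4: ≤2: 1 1 2 2 3 3 4 4 5 5 6 6 7; ≤3: 1 1 2 3 4 5 7 8 10 12 14 16 19; ≤4: 1 1 2 3 5 6 9 11 15 18 23 27 34. r_4(12) = 34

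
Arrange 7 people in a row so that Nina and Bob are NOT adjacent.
Total - adjacent = 7! - (7-1)!×2 = 5040 - 1440 = 3600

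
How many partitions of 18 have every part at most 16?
Let r_j(i) = number of partitions of i into parts ≤ j, for i = 0..18. r_1(i) = 1 for all i; r_j(i) = r_{j-1}(i) + r_j(i-j). Rows j = 2..16: ≤2: 1 1 2 2 3 3 4 4 5 5 6 6 7 7 8 8 9 9 10; ≤3: 1 1 2 3 4 5 7 8 10 12 14 16 19 21 24 27 30 33 37; ≤4: 1 1 2 3 5 6 9 11 15 18 23 27 34 39 47 54 64 72 84; ≤5: 1 1 2 3 5 7 10 13 18 23 30 37 47 57 70 84 101 119 141; ≤6: 1 1 2 3 5 7 11 14 20 26 35 44 58 71 90 110 136 163 199; ≤7: 1 1 2 3 5 7 11 15 21 28 38 49 65 82 105 131 164 201 248; ≤8: 1 1 2 3 5 7 11 15 22 29 40 52 70 89 116 146 186 230 288; ≤9: 1 1 2 3 5 7 11 15 22 30 41 54 73 94 123 157 201 252 318; ≤10: 1 1 2 3 5 7 11 15 22 30 42 55 75 97 128 164 212 267 340; ≤11: 1 1 2 3 5 7 11 15 22 30 42 56 76 99 131 169 219 278 355; ≤12: 1 1 2 3 5 7 11 15 22 30 42 56 77 100 133 172 224 285 366; ≤13: 1 1 2 3 5 7 11 15 22 30 42 56 77 101 134 174 227 290 373; ≤14: 1 1 2 3 5 7 11 15 22 30 42 56 77 101 135 175 229 293 378; ≤15: 1 1 2 3 5 7 11 15 22 30 42 56 77 101 135 176 230 295 381; ≤16: 1 1 2 3 5 7 11 15 22 30 42 56 77 101 135 176 231 296 383. r_16(18) = 383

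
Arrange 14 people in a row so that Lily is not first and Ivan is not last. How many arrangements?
By inclusion-exclusion: 14! - 2×(14-1)! + (14-2)! = 87178291200 - 12454041600 + 479001600 = 75203251200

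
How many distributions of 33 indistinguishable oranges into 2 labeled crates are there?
C(33+2-1, 2-1) = C(34, 1) = 34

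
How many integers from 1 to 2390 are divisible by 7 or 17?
⌊2390/7⌋ + ⌊2390/17⌋ - ⌊2390/119⌋ = 341 + 140 - 20 = 461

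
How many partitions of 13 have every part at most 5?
Let r_j(i) = number of partitions of i into parts ≤ j, for i = 0..13. r_1(i) = 1 for all i; r_j(i) = r_{j-1}(i) + r_j(i-j). Rows j = 2..5: ≤2: 1 1 2 2 3 3 4 4 5 5 6 6 7 7; ≤3: 1 1 2 3 4 5 7 8 10 12 14 16 19 21; ≤4: 1 1 2 3 5 6 9 11 15 18 23 27 34 39; ≤5: 1 1 2 3 5 7 10 13 18 23 30 37 47 57. r_5(13) = 57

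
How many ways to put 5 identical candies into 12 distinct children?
C(5+12-1, 12-1) = C(16, 11) = 4368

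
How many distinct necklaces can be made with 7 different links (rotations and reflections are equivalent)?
(7-1)!/2 = 720/2 = 360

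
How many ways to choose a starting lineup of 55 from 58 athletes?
C(58,55) = 58!/(55!×3!) = 30856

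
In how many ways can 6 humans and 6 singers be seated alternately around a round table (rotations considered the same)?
Fix one of the humans: (6-1)! ways for the remaining humans, × 6! ways for the singers = 120 × 720 = 86400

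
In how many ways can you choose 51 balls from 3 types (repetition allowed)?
C(51+3-1, 3-1) = C(53, 2) = 1378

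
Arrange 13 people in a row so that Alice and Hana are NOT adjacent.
Total - adjacent = 13! - (13-1)!×2 = 6227020800 - 958003200 = 5269017600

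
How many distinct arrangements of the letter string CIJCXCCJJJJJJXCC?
16! / (6! × 1! × 7! × 2!) = 2882880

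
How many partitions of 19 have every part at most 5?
Let r_j(i) = number of partitions of i into parts ≤ j, for i = 0..19. r_1(i) = 1 for all i; r_j(i) = r_{j-1}(i) + r_j(i-j). Rows j = 2..5: ≤2: 1 1 2 2 3 3 4 4 5 5 6 6 7 7 8 8 9 9 10 10; ≤3: 1 1 2 3 4 5 7 8 10 12 14 16 19 21 24 27 30 33 37 40; ≤4: 1 1 2 3 5 6 9 11 15 18 23 27 34 39 47 54 64 72 84 94; ≤5: 1 1 2 3 5 7 10 13 18 23 30 37 47 57 70 84 101 119 141 164. r_5(19) = 164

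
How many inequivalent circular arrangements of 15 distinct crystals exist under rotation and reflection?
(15-1)!/2 = 87178291200/2 = 43589145600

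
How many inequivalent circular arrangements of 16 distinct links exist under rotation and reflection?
(16-1)!/2 = 1307674368000/2 = 653837184000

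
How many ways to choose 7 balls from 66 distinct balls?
C(66,7) = 66!/(7!×59!) = 778789440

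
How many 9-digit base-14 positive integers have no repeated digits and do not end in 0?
Last digit: 13 nonzero choices. First digit: 12 (nonzero, ≠last). Middle 7: P(12,7) = 3991680. Total = 622702080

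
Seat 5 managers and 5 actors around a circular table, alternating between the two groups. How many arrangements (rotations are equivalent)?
Fix one of the managers: (5-1)! ways for the remaining managers, × 5! ways for the actors = 24 × 120 = 2880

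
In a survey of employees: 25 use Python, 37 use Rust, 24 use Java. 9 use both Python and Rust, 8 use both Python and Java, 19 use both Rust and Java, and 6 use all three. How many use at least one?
|A∪B∪C| = 25+37+24-9-8-19+6 = 56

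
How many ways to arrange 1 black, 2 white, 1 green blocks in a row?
4! / (1! × 2! × 1!) = 12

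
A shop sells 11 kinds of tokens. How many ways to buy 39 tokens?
C(39+11-1, 11-1) = C(49, 10) = 8217822536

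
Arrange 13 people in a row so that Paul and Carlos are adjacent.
Treat as block: (13-1)! × 2! = 479001600 × 2 = 958003200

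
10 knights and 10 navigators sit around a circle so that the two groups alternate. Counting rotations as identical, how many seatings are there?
Fix one of the knights: (10-1)! ways for the remaining knights, × 10! ways for the navigators = 362880 × 3628800 = 1316818944000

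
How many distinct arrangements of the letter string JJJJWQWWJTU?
11! / (1! × 3! × 1! × 5! × 1!) = 55440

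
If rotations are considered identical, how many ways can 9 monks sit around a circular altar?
Circular: fix one position, arrange the rest. (9-1)! = 40320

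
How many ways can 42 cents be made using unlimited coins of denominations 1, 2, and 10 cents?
Coefficient of x^42 in 1/(1-x^1) · 1/(1-x^2) · 1/(1-x^10). Case on j = number of 10-cent coins (j = 0..4); remainder r = 42 - 10j is made from {1,2} in ⌊r/2⌋+1 ways. r = 42, 32, 22, 12, 2 → 22 + 17 + 12 + 7 + 2 = 60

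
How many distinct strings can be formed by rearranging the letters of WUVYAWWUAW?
10! / (1! × 4! × 2! × 1! × 2!) = 37800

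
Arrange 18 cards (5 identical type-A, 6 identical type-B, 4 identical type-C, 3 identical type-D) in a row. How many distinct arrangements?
18! / (5! × 6! × 4! × 3!) = 514594080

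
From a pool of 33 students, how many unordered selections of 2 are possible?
C(33,2) = 33!/(2!×31!) = 528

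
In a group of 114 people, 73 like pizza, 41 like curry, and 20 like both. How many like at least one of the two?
|A∪B| = |A| + |B| - |A∩B| = 73 + 41 - 20 = 94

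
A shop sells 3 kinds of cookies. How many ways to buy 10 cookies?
C(10+3-1, 3-1) = C(12, 2) = 66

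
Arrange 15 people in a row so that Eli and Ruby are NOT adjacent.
Total - adjacent = 15! - (15-1)!×2 = 1307674368000 - 174356582400 = 1133317785600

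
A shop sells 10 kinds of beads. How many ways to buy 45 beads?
C(45+10-1, 10-1) = C(54, 9) = 5317936260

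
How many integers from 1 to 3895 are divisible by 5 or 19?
⌊3895/5⌋ + ⌊3895/19⌋ - ⌊3895/95⌋ = 779 + 205 - 41 = 943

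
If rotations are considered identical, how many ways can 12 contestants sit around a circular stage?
Circular: fix one position, arrange the rest. (12-1)! = 39916800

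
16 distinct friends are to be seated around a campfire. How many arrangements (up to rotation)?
Circular: fix one position, arrange the rest. (16-1)! = 1307674368000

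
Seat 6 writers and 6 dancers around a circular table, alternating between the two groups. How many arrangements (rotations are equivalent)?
Fix one of the writers: (6-1)! ways for the remaining writers, × 6! ways for the dancers = 120 × 720 = 86400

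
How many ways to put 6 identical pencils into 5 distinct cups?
C(6+5-1, 5-1) = C(10, 4) = 210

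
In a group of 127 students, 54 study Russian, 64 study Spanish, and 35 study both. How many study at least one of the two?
|A∪B| = |A| + |B| - |A∩B| = 54 + 64 - 35 = 83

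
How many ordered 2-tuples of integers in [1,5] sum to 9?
Coefficient of x^9 in (x + x² + ... + x^5)^2. By inclusion-exclusion on dice exceeding 5: Σ_j (-1)^j C(2,j)·C(9-1-5j, 1) = C(2,0)·C(8,1) - C(2,1)·C(3,1) = 1·8 - 2·3 = 2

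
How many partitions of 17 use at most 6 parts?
By conjugation, equals partitions of 17 into parts ≤ 6. Let r_j(i) = number of partitions of i into parts ≤ j, for i = 0..17. r_1(i) = 1 for all i; r_j(i) = r_{j-1}(i) + r_j(i-j). Rows j = 2..6: ≤2: 1 1 2 2 3 3 4 4 5 5 6 6 7 7 8 8 9 9; ≤3: 1 1 2 3 4 5 7 8 10 12 14 16 19 21 24 27 30 33; ≤4: 1 1 2 3 5 6 9 11 15 18 23 27 34 39 47 54 64 72; ≤5: 1 1 2 3 5 7 10 13 18 23 30 37 47 57 70 84 101 119; ≤6: 1 1 2 3 5 7 11 14 20 26 35 44 58 71 90 110 136 163. r_6(17) = 163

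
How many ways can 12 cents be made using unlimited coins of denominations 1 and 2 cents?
Coefficient of x^12 in 1/(1-x^1) · 1/(1-x^2). Use j coins of 2 for j = 0..⌊12/2⌋ = 6, the rest in 1s: 6 + 1 = 7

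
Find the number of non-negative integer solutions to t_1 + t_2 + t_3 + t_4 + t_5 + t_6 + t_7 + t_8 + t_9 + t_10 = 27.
C(27+10-1, 10-1) = C(36, 9) = 94143280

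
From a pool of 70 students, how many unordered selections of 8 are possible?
C(70,8) = 70!/(8!×62!) = 9440350920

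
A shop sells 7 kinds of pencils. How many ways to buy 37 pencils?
C(37+7-1, 7-1) = C(43, 6) = 6096454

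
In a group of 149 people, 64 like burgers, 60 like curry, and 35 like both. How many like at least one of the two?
|A∪B| = |A| + |B| - |A∩B| = 64 + 60 - 35 = 89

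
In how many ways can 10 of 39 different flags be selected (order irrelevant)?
C(39,10) = 39!/(10!×29!) = 635745396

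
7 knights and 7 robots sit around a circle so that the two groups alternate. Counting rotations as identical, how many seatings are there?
Fix one of the knights: (7-1)! ways for the remaining knights, × 7! ways for the robots = 720 × 5040 = 3628800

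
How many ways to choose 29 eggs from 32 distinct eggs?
C(32,29) = 32!/(29!×3!) = 4960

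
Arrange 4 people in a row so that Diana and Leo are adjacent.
Treat as block: (4-1)! × 2! = 6 × 2 = 12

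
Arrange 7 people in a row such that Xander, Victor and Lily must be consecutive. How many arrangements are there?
Treat the 3 as one block: (7-3+1)! × 3! = 120 × 6 = 720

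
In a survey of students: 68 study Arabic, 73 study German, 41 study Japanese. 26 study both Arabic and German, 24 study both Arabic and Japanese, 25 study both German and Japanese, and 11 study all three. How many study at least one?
|A∪B∪C| = 68+73+41-26-24-25+11 = 118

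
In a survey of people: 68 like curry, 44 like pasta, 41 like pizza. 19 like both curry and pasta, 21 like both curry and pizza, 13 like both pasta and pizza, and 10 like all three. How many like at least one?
|A∪B∪C| = 68+44+41-19-21-13+10 = 110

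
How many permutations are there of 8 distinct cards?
8! = 40320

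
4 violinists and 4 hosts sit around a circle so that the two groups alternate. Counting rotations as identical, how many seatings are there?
Fix one of the violinists: (4-1)! ways for the remaining violinists, × 4! ways for the hosts = 6 × 24 = 144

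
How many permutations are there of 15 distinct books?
15! = 1307674368000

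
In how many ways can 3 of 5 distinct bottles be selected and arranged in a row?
P(5,3) = 5!/(5-3)! = 60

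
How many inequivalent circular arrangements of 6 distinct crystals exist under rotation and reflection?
(6-1)!/2 = 120/2 = 60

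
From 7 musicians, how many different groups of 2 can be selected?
C(7,2) = 7!/(2!×5!) = 21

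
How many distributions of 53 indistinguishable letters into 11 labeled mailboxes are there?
C(53+11-1, 11-1) = C(63, 10) = 127805525001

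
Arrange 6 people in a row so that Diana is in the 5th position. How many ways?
Fix one position: (6-1)! = 120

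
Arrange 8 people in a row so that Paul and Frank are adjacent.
Treat as block: (8-1)! × 2! = 5040 × 2 = 10080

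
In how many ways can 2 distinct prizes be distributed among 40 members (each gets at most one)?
P(40,2) = 40!/(40-2)! = 1560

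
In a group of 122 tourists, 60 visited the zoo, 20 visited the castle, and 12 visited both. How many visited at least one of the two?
|A∪B| = |A| + |B| - |A∩B| = 60 + 20 - 12 = 68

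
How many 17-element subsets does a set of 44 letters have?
C(44,17) = 44!/(17!×27!) = 686353797976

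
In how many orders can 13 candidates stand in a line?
13! = 6227020800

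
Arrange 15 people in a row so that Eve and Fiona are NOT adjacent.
Total - adjacent = 15! - (15-1)!×2 = 1307674368000 - 174356582400 = 1133317785600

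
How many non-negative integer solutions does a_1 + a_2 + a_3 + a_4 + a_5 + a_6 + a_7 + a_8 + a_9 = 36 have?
C(36+9-1, 9-1) = C(44, 8) = 177232627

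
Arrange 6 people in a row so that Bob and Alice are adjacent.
Treat as block: (6-1)! × 2! = 120 × 2 = 240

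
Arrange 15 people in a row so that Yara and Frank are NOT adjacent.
Total - adjacent = 15! - (15-1)!×2 = 1307674368000 - 174356582400 = 1133317785600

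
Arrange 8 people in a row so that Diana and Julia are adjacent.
Treat as block: (8-1)! × 2! = 5040 × 2 = 10080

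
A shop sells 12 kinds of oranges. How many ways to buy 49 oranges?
C(49+12-1, 12-1) = C(60, 11) = 342700125300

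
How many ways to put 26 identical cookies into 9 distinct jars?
C(26+9-1, 9-1) = C(34, 8) = 18156204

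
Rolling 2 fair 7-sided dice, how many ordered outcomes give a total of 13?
Coefficient of x^13 in (x + x² + ... + x^7)^2. By inclusion-exclusion on dice exceeding 7: Σ_j (-1)^j C(2,j)·C(13-1-7j, 1) = C(2,0)·C(12,1) - C(2,1)·C(5,1) = 1·12 - 2·5 = 2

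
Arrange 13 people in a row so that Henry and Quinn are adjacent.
Treat as block: (13-1)! × 2! = 479001600 × 2 = 958003200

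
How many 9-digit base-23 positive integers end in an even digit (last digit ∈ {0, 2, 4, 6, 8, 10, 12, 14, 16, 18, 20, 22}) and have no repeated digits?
Last∈{0,2,4,6,8,10,12,14,16,18,20,22}. Last=0: 12893126400. Last nonzero: 11×21×P(21,7) = 135377827200. Total = 148270953600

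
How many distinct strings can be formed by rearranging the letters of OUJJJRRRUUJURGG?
15! / (1! × 4! × 4! × 2! × 4!) = 47297250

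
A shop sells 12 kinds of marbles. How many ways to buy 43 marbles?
C(43+12-1, 12-1) = C(54, 11) = 95722852680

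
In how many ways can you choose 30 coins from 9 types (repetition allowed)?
C(30+9-1, 9-1) = C(38, 8) = 48903492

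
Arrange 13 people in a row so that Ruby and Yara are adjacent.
Treat as block: (13-1)! × 2! = 479001600 × 2 = 958003200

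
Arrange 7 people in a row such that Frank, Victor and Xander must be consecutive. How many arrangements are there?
Treat the 3 as one block: (7-3+1)! × 3! = 120 × 6 = 720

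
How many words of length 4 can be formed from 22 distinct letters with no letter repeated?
P(22,4) = 22!/(22-4)! = 175560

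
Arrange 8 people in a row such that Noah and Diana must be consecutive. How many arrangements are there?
Treat the 2 as one block: (8-2+1)! × 2! = 5040 × 2 = 10080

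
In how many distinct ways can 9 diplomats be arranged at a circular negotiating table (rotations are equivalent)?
Circular: fix one position, arrange the rest. (9-1)! = 40320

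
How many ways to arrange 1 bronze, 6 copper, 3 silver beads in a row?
10! / (1! × 6! × 3!) = 840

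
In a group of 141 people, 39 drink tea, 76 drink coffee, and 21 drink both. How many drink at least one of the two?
|A∪B| = |A| + |B| - |A∩B| = 39 + 76 - 21 = 94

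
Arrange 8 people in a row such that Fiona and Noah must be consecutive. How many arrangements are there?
Treat the 2 as one block: (8-2+1)! × 2! = 5040 × 2 = 10080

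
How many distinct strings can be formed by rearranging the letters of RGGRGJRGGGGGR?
13! / (8! × 4! × 1!) = 6435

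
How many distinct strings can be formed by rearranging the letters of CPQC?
4! / (1! × 1! × 2!) = 12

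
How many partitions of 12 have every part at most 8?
Let r_j(i) = number of partitions of i into parts ≤ j, for i = 0..12. r_1(i) = 1 for all i; r_j(i) = r_{j-1}(i) + r_j(i-j). Rows j = 2..8: ≤2: 1 1 2 2 3 3 4 4 5 5 6 6 7; ≤3: 1 1 2 3 4 5 7 8 10 12 14 16 19; ≤4: 1 1 2 3 5 6 9 11 15 18 23 27 34; ≤5: 1 1 2 3 5 7 10 13 18 23 30 37 47; ≤6: 1 1 2 3 5 7 11 14 20 26 35 44 58; ≤7: 1 1 2 3 5 7 11 15 21 28 38 49 65; ≤8: 1 1 2 3 5 7 11 15 22 29 40 52 70. r_8(12) = 70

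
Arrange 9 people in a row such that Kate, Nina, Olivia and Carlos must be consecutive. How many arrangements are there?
Treat the 4 as one block: (9-4+1)! × 4! = 720 × 24 = 17280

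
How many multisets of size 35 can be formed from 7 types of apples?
C(35+7-1, 7-1) = C(41, 6) = 4496388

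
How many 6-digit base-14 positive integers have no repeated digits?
First digit: 13 choices (nonzero). Then descending: 13 × 13 × 12 × 11 × 10 × 9 = 2007720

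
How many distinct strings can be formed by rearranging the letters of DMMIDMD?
7! / (3! × 1! × 3!) = 140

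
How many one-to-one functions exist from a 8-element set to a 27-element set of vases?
P(27,8) = 27!/(27-8)! = 89513424000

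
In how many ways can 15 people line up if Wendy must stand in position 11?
Fix one position: (15-1)! = 87178291200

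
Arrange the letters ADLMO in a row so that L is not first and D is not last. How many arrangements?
By inclusion-exclusion: 5! - 2×(5-1)! + (5-2)! = 120 - 48 + 6 = 78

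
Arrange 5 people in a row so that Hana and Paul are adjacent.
Treat as block: (5-1)! × 2! = 24 × 2 = 48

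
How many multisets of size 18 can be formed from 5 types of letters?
C(18+5-1, 5-1) = C(22, 4) = 7315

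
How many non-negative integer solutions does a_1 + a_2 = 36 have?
C(36+2-1, 2-1) = C(37, 1) = 37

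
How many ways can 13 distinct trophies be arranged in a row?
13! = 6227020800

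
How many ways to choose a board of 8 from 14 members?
C(14,8) = 14!/(8!×6!) = 3003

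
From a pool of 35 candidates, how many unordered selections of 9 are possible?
C(35,9) = 35!/(9!×26!) = 70607460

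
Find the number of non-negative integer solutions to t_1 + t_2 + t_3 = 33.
C(33+3-1, 3-1) = C(35, 2) = 595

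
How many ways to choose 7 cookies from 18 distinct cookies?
C(18,7) = 18!/(7!×11!) = 31824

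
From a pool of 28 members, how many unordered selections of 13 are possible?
C(28,13) = 28!/(13!×15!) = 37442160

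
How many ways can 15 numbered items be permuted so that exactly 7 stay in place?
Choose the 7 fixed points C(15,7) = 6435, derange the rest: !8 = Σ_{j=0}^{8} (-1)^j·8!/j! = 40320 - 40320 + 20160 - 6720 + 1680 - 336 + 56 - 8 + 1 = 14833. Product = 6435 × 14833 = 95450355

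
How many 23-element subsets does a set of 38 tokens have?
C(38,23) = 38!/(23!×15!) = 15471286560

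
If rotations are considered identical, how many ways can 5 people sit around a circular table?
Circular: fix one position, arrange the rest. (5-1)! = 24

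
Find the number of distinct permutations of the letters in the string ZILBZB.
6! / (2! × 1! × 1! × 2!) = 180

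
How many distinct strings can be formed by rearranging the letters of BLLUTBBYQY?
10! / (2! × 2! × 3! × 1! × 1! × 1!) = 151200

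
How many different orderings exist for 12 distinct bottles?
12! = 479001600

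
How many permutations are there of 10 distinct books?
10! = 3628800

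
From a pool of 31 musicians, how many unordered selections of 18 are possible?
C(31,18) = 31!/(18!×13!) = 206253075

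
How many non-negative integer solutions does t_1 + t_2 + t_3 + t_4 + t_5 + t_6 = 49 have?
C(49+6-1, 6-1) = C(54, 5) = 3162510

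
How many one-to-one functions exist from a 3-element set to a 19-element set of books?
P(19,3) = 19!/(19-3)! = 5814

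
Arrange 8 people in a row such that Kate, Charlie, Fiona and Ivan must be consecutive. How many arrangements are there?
Treat the 4 as one block: (8-4+1)! × 4! = 120 × 24 = 2880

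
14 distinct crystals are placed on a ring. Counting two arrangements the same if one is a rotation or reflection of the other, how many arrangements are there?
(14-1)!/2 = 6227020800/2 = 3113510400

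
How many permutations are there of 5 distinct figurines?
5! = 120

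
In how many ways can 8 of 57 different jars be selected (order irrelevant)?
C(57,8) = 57!/(8!×49!) = 1652411475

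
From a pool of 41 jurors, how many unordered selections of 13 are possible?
C(41,13) = 41!/(13!×28!) = 17620076360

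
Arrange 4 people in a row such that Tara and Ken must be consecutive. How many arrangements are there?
Treat the 2 as one block: (4-2+1)! × 2! = 6 × 2 = 12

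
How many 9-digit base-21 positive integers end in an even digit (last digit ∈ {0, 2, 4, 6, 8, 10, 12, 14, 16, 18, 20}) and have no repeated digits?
Last∈{0,2,4,6,8,10,12,14,16,18,20}. Last=0: 5079110400. Last nonzero: 10×19×P(19,7) = 48251548800. Total = 53330659200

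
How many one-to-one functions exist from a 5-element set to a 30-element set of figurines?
P(30,5) = 30!/(30-5)! = 17100720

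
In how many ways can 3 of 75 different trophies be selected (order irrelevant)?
C(75,3) = 75!/(3!×72!) = 67525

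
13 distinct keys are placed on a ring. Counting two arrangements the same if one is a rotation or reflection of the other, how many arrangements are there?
(13-1)!/2 = 479001600/2 = 239500800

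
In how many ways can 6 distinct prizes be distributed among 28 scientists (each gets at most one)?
P(28,6) = 28!/(28-6)! = 271252800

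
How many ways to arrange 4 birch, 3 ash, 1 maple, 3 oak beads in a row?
11! / (4! × 3! × 1! × 3!) = 46200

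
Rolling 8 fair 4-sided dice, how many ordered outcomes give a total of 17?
Coefficient of x^17 in (x + x² + ... + x^4)^8. By inclusion-exclusion on dice exceeding 4: Σ_j (-1)^j C(8,j)·C(17-1-4j, 7) = C(8,0)·C(16,7) - C(8,1)·C(12,7) + C(8,2)·C(8,7) = 1·11440 - 8·792 + 28·8 = 5328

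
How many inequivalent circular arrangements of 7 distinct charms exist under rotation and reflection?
(7-1)!/2 = 720/2 = 360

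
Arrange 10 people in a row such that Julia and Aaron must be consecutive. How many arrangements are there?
Treat the 2 as one block: (10-2+1)! × 2! = 362880 × 2 = 725760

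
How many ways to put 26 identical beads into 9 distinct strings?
C(26+9-1, 9-1) = C(34, 8) = 18156204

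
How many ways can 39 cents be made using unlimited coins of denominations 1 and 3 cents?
Coefficient of x^39 in 1/(1-x^1) · 1/(1-x^3). Use j coins of 3 for j = 0..⌊39/3⌋ = 13, the rest in 1s: 13 + 1 = 14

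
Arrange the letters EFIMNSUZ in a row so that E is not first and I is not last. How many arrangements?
By inclusion-exclusion: 8! - 2×(8-1)! + (8-2)! = 40320 - 10080 + 720 = 30960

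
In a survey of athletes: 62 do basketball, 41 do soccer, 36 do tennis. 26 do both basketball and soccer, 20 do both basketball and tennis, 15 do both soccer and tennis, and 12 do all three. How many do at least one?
|A∪B∪C| = 62+41+36-26-20-15+12 = 90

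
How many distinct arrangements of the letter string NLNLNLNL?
8! / (4! × 4!) = 70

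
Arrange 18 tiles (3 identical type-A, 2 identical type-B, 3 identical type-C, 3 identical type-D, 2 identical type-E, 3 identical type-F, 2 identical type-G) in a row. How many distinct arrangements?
18! / (3! × 2! × 3! × 3! × 2! × 3! × 2!) = 617512896000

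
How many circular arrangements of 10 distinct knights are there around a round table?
Circular: fix one position, arrange the rest. (10-1)! = 362880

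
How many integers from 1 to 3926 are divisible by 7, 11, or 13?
⌊3926/7⌋+⌊3926/11⌋+⌊3926/13⌋ - ⌊3926/77⌋-⌊3926/91⌋-⌊3926/143⌋ + ⌊3926/1001⌋ = 560+356+302 - 50-43-27 + 3 = 1101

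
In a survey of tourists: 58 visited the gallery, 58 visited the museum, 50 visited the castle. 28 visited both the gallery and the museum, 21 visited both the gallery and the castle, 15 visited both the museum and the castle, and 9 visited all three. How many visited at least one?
|A∪B∪C| = 58+58+50-28-21-15+9 = 111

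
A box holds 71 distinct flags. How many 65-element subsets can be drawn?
C(71,65) = 71!/(65!×6!) = 143218999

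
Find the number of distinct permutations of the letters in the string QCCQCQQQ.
8! / (5! × 3!) = 56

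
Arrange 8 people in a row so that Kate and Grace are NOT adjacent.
Total - adjacent = 8! - (8-1)!×2 = 40320 - 10080 = 30240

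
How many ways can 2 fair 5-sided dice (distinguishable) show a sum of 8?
Coefficient of x^8 in (x + x² + ... + x^5)^2. By inclusion-exclusion on dice exceeding 5: Σ_j (-1)^j C(2,j)·C(8-1-5j, 1) = C(2,0)·C(7,1) - C(2,1)·C(2,1) = 1·7 - 2·2 = 3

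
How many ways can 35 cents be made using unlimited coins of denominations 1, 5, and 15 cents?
Coefficient of x^35 in 1/(1-x^1) · 1/(1-x^5) · 1/(1-x^15). Case on j = number of 15-cent coins (j = 0..2); remainder r = 35 - 15j is made from {1,5} in ⌊r/5⌋+1 ways. r = 35, 20, 5 → 8 + 5 + 2 = 15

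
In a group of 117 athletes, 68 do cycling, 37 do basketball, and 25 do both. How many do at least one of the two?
|A∪B| = |A| + |B| - |A∩B| = 68 + 37 - 25 = 80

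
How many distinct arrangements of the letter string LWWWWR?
6! / (1! × 1! × 4!) = 30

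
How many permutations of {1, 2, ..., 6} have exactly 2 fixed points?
Choose the 2 fixed points C(6,2) = 15, derange the rest: !4 = Σ_{j=0}^{4} (-1)^j·4!/j! = 24 - 24 + 12 - 4 + 1 = 9. Product = 15 × 9 = 135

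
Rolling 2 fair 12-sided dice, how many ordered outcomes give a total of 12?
Coefficient of x^12 in (x + x² + ... + x^12)^2. By inclusion-exclusion on dice exceeding 12: Σ_j (-1)^j C(2,j)·C(12-1-12j, 1) = C(2,0)·C(11,1) = 1·11 = 11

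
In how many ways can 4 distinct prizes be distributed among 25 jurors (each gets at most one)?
P(25,4) = 25!/(25-4)! = 303600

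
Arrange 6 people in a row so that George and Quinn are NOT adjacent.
Total - adjacent = 6! - (6-1)!×2 = 720 - 240 = 480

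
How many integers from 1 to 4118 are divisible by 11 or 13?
⌊4118/11⌋ + ⌊4118/13⌋ - ⌊4118/143⌋ = 374 + 316 - 28 = 662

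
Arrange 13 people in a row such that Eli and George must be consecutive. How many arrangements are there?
Treat the 2 as one block: (13-2+1)! × 2! = 479001600 × 2 = 958003200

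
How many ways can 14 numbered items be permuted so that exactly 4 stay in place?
Choose the 4 fixed points C(14,4) = 1001, derange the rest: !10 = Σ_{j=0}^{10} (-1)^j·10!/j! = 3628800 - 3628800 + 1814400 - 604800 + 151200 - 30240 + 5040 - 720 + 90 - 10 + 1 = 1334961. Product = 1001 × 1334961 = 1336295961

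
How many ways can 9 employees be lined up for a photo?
9! = 362880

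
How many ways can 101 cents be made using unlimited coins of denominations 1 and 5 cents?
Coefficient of x^101 in 1/(1-x^1) · 1/(1-x^5). Use j coins of 5 for j = 0..⌊101/5⌋ = 20, the rest in 1s: 20 + 1 = 21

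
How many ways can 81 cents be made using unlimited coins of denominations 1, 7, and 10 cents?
Coefficient of x^81 in 1/(1-x^1) · 1/(1-x^7) · 1/(1-x^10). Case on j = number of 10-cent coins (j = 0..8); remainder r = 81 - 10j is made from {1,7} in ⌊r/7⌋+1 ways. r = 81, 71, 61, 51, 41, 31, 21, 11, 1 → 12 + 11 + 9 + 8 + 6 + 5 + 4 + 2 + 1 = 58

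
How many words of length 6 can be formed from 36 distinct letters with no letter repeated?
P(36,6) = 36!/(36-6)! = 1402410240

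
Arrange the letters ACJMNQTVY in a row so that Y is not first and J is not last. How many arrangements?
By inclusion-exclusion: 9! - 2×(9-1)! + (9-2)! = 362880 - 80640 + 5040 = 287280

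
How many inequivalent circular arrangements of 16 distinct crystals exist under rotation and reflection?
(16-1)!/2 = 1307674368000/2 = 653837184000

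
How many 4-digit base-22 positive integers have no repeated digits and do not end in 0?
Last digit: 21 nonzero choices. First digit: 20 (nonzero, ≠last). Middle 2: P(20,2) = 380. Total = 159600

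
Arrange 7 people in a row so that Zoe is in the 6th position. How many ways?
Fix one position: (7-1)! = 720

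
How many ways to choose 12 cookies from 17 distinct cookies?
C(17,12) = 17!/(12!×5!) = 6188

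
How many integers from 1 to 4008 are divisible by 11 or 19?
⌊4008/11⌋ + ⌊4008/19⌋ - ⌊4008/209⌋ = 364 + 210 - 19 = 555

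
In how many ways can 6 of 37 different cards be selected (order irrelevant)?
C(37,6) = 37!/(6!×31!) = 2324784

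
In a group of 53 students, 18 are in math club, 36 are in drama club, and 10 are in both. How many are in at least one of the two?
|A∪B| = |A| + |B| - |A∩B| = 18 + 36 - 10 = 44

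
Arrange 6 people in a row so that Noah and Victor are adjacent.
Treat as block: (6-1)! × 2! = 120 × 2 = 240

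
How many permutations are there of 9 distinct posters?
9! = 362880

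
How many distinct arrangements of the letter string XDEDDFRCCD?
10! / (2! × 4! × 1! × 1! × 1! × 1!) = 75600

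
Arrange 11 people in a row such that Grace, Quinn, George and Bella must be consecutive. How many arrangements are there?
Treat the 4 as one block: (11-4+1)! × 4! = 40320 × 24 = 967680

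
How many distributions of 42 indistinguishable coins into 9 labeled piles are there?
C(42+9-1, 9-1) = C(50, 8) = 536878650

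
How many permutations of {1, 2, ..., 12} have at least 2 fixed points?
Exactly j fixed points: C(12,j)·!(12-j); sum over j ≥ 2 (derangement numbers via !m = (m-1)·(!(m-1) + !(m-2)): !0..!10 = 1, 0, 1, 2, 9, 44, 265, 1854, 14833, 133496, 1334961). Σ_{j=2}^{12} C(12,j)·!(12-j) = C(12,2)·!10 + C(12,3)·!9 + C(12,4)·!8 + C(12,5)·!7 + C(12,6)·!6 + C(12,7)·!5 + C(12,8)·!4 + C(12,9)·!3 + C(12,10)·!2 + C(12,11)·!1 + C(12,12)·!0 = 66·1334961 + 220·133496 + 495·14833 + 792·1854 + 924·265 + 792·44 + 495·9 + 220·2 + 66·1 + 12·0 + 1·1 = 126571919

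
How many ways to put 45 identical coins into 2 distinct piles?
C(45+2-1, 2-1) = C(46, 1) = 46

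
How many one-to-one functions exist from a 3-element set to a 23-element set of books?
P(23,3) = 23!/(23-3)! = 10626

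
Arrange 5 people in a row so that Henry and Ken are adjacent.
Treat as block: (5-1)! × 2! = 24 × 2 = 48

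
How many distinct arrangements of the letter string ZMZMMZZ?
7! / (3! × 4!) = 35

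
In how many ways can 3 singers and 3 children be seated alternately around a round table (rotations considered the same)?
Fix one of the singers: (3-1)! ways for the remaining singers, × 3! ways for the children = 2 × 6 = 12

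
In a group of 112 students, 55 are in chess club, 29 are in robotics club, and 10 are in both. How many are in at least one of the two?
|A∪B| = |A| + |B| - |A∩B| = 55 + 29 - 10 = 74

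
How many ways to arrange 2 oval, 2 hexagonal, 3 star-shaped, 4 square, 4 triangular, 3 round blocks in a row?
18! / (2! × 2! × 3! × 4! × 4! × 3!) = 77189112000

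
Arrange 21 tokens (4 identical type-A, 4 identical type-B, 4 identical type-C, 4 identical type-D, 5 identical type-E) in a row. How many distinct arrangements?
21! / (4! × 4! × 4! × 4! × 5!) = 1283268987000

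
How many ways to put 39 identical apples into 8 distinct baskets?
C(39+8-1, 8-1) = C(46, 7) = 53524680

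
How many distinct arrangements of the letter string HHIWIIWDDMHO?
12! / (1! × 3! × 2! × 2! × 3! × 1!) = 3326400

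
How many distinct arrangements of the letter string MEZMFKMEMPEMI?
13! / (1! × 1! × 5! × 1! × 3! × 1! × 1!) = 8648640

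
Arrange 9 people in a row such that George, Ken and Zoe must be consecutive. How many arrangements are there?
Treat the 3 as one block: (9-3+1)! × 3! = 5040 × 6 = 30240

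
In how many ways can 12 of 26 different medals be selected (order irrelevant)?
C(26,12) = 26!/(12!×14!) = 9657700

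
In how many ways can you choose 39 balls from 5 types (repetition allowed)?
C(39+5-1, 5-1) = C(43, 4) = 123410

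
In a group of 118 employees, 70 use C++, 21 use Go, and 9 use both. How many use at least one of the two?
|A∪B| = |A| + |B| - |A∩B| = 70 + 21 - 9 = 82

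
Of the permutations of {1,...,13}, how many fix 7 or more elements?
Exactly j fixed points: C(13,j)·!(13-j); sum over j ≥ 7 (derangement numbers via !m = (m-1)·(!(m-1) + !(m-2)): !0..!6 = 1, 0, 1, 2, 9, 44, 265). Σ_{j=7}^{13} C(13,j)·!(13-j) = C(13,7)·!6 + C(13,8)·!5 + C(13,9)·!4 + C(13,10)·!3 + C(13,11)·!2 + C(13,12)·!1 + C(13,13)·!0 = 1716·265 + 1287·44 + 715·9 + 286·2 + 78·1 + 13·0 + 1·1 = 518454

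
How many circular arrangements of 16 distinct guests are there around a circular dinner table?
Circular: fix one position, arrange the rest. (16-1)! = 1307674368000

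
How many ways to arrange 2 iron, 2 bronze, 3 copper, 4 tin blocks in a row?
11! / (2! × 2! × 3! × 4!) = 69300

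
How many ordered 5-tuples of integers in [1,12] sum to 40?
Coefficient of x^40 in (x + x² + ... + x^12)^5. By inclusion-exclusion on dice exceeding 12: Σ_j (-1)^j C(5,j)·C(40-1-12j, 4) = C(5,0)·C(39,4) - C(5,1)·C(27,4) + C(5,2)·C(15,4) = 1·82251 - 5·17550 + 10·1365 = 8151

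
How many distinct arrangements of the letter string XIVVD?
5! / (1! × 1! × 1! × 2!) = 60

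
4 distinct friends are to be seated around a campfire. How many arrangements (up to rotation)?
Circular: fix one position, arrange the rest. (4-1)! = 6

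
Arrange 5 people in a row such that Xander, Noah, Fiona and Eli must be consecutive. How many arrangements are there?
Treat the 4 as one block: (5-4+1)! × 4! = 2 × 24 = 48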